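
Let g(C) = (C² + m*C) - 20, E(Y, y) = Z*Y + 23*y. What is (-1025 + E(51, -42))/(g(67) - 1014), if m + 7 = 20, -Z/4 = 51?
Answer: -12395/4326 ≈ -2.8652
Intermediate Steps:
Z = -204 (Z = -4*51 = -204)
m = 13 (m = -7 + 20 = 13)
E(Y, y) = -204*Y + 23*y
g(C) = -20 + C² + 13*C (g(C) = (C² + 13*C) - 20 = -20 + C² + 13*C)
(-1025 + E(51, -42))/(g(67) - 1014) = (-1025 + (-204*51 + 23*(-42)))/((-20 + 67² + 13*67) - 1014) = (-1025 + (-10404 - 966))/((-20 + 4489 + 871) - 1014) = (-1025 - 11370)/(5340 - 1014) = -12395/4326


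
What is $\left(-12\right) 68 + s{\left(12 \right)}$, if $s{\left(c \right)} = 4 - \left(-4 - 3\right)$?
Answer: $-805$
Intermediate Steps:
$s{\left(c \right)} = 11$ ($s{\left(c \right)} = 4 - \left(-4 - 3\right) = 4 - -7 = 4 + 7 = 11$)
$\left(-12\right) 68 + s{\left(12 \right)} = \left(-12\right) 68 + 11 = -816 + 11 = -805$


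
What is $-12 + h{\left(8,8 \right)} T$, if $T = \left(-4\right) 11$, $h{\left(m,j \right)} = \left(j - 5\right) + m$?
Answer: $-496$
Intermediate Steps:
$h{\left(m,j \right)} = -5 + j + m$ ($h{\left(m,j \right)} = \left(-5 + j\right) + m = -5 + j + m$)
$T = -44$
$-12 + h{\left(8,8 \right)} T = -12 + \left(-5 + 8 + 8\right) \left(-44\right) = -12 + 11 \left(-44\right) = -12 - 484 = -496$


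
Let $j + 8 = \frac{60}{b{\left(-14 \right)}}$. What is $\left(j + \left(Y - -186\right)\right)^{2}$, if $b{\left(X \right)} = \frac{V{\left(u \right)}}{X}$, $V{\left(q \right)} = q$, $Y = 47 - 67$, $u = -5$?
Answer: $106276$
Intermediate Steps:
$Y = -20$ ($Y = 47 - 67 = -20$)
$b{\left(X \right)} = - \frac{5}{X}$
$j = 160$ ($j = -8 + \frac{60}{\left(-5\right) \frac{1}{-14}} = -8 + \frac{60}{\left(-5\right) \left(- \frac{1}{14}\right)} = -8 + \frac{60}{\frac{5}{14}} = -8 + 60 \cdot \frac{14}{5} = -8 + 168 = 160$)
$\left(j + \left(Y - -186\right)\right)^{2} = \left(160 - -166\right)^{2} = \left(160 + \left(-20 + 186\right)\right)^{2} = \left(160 + 166\right)^{2} = 326^{2} = 106276$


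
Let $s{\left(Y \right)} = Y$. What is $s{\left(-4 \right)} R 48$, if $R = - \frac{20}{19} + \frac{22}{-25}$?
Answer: $\frac{176256}{475} \approx 371.07$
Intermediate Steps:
$R = - \frac{918}{475}$ ($R = \left(-20\right) \frac{1}{19} + 22 \left(- \frac{1}{25}\right) = - \frac{20}{19} - \frac{22}{25} = - \frac{918}{475} \approx -1.9326$)
$s{\left(-4 \right)} R 48 = \left(-4\right) \left(- \frac{918}{475}\right) 48 = \frac{3672}{475} \cdot 48 = \frac{176256}{475}$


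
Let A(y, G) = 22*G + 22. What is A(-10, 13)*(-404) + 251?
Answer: -124181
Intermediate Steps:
A(y, G) = 22 + 22*G
A(-10, 13)*(-404) + 251 = (22 + 22*13)*(-404) + 251 = (22 + 286)*(-404) + 251 = 308*(-404) + 251 = -124432 + 251 = -124181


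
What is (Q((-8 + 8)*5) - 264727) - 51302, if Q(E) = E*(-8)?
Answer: -316029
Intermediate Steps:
Q(E) = -8*E
(Q((-8 + 8)*5) - 264727) - 51302 = (-8*(-8 + 8)*5 - 264727) - 51302 = (-0*5 - 264727) - 51302 = (-8*0 - 264727) - 51302 = (0 - 264727) - 51302 = -264727 - 51302 = -316029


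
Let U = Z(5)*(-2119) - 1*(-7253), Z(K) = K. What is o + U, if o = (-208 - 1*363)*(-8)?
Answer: 1226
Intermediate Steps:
U = -3342 (U = 5*(-2119) - 1*(-7253) = -10595 + 7253 = -3342)
o = 4568 (o = (-208 - 363)*(-8) = -571*(-8) = 4568)
o + U = 4568 - 3342 = 1226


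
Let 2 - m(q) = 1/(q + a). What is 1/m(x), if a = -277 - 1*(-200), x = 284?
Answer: 207/413 ≈ 0.50121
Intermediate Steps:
a = -77 (a = -277 + 200 = -77)
m(q) = 2 - 1/(-77 + q) (m(q) = 2 - 1/(q - 77) = 2 - 1/(-77 + q))
1/m(x) = 1/((-155 + 2*284)/(-77 + 284)) = 1/((-155 + 568)/207) = 1/((1/207)*413) = 1/(413/207) = 207/413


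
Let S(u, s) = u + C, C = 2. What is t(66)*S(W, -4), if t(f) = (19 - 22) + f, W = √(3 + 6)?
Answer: 315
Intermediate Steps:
W = 3 (W = √9 = 3)
S(u, s) = 2 + u (S(u, s) = u + 2 = 2 + u)
t(f) = -3 + f
t(66)*S(W, -4) = (-3 + 66)*(2 + 3) = 63*5 = 315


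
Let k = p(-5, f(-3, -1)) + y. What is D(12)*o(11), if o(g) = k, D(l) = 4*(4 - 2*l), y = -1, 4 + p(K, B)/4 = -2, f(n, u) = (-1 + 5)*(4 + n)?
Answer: 2000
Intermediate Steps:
f(n, u) = 16 + 4*n (f(n, u) = 4*(4 + n) = 16 + 4*n)
p(K, B) = -24 (p(K, B) = -16 + 4*(-2) = -16 - 8 = -24)
D(l) = 16 - 8*l
k = -25 (k = -24 - 1 = -25)
o(g) = -25
D(12)*o(11) = (16 - 8*12)*(-25) = (16 - 96)*(-25) = -80*(-25) = 2000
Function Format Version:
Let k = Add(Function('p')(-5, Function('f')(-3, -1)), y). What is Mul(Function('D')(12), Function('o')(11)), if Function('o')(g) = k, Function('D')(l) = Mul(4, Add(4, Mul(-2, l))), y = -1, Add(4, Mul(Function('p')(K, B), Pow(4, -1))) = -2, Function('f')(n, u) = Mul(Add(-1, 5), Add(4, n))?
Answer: 2000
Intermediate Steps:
Function('f')(n, u) = Add(16, Mul(4, n)) (Function('f')(n, u) = Mul(4, Add(4, n)) = Add(16, Mul(4, n)))
Function('p')(K, B) = -24 (Function('p')(K, B) = Add(-16, Mul(4, -2)) = Add(-16, -8) = -24)
Function('D')(l) = Add(16, Mul(-8, l))
k = -25 (k = Add(-24, -1) = -25)
Function('o')(g) = -25
Mul(Function('D')(12), Function('o')(11)) = Mul(Add(16, Mul(-8, 12)), -25) = Mul(Add(16, -96), -25) = Mul(-80, -25) = 2000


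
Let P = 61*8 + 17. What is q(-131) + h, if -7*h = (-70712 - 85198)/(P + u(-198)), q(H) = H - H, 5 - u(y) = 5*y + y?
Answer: 25985/1981 ≈ 13.117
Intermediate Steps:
P = 505 (P = 488 + 17 = 505)
u(y) = 5 - 6*y (u(y) = 5 - (5*y + y) = 5 - 6*y)
q(H) = 0
h = 25985/1981 (h = -(-70712 - 85198)/(7*(505 + (5 - 6*(-198)))) = -(-155910)/(7*(505 + (5 + 1188))) = -(-155910)/(7*(505 + 1193)) = -(-155910)/(7*1698) = -⅐*(-25985/283) = 25985/1981 ≈ 13.117)
q(-131) + h = 0 + 25985/1981 = 25985/1981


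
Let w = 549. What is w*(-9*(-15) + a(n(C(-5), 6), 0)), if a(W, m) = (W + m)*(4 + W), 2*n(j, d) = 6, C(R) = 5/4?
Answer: 85644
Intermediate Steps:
C(R) = 5/4 (C(R) = 5*(1/4) = 5/4)
n(j, d) = 3 (n(j, d) = (1/2)*6 = 3)
a(W, m) = (4 + W)*(W + m)
w*(-9*(-15) + a(n(C(-5), 6), 0)) = 549*(-9*(-15) + (3**2 + 4*3 + 4*0 + 3*0)) = 549*(135 + (9 + 12 + 0 + 0)) = 549*(135 + 21) = 549*156 = 85644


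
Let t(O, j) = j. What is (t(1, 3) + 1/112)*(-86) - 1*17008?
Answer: -966939/56 ≈ -17267.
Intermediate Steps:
(t(1, 3) + 1/112)*(-86) - 1*17008 = (3 + 1/112)*(-86) - 1*17008 = (3 + 1/112)*(-86) - 17008 = (337/112)*(-86) - 17008 = -14491/56 - 17008 = -966939/56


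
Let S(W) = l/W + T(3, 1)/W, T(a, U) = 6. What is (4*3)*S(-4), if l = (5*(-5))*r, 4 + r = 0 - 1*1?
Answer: -393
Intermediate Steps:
r = -5 (r = -4 + (0 - 1*1) = -4 + (0 - 1) = -4 - 1 = -5)
l = 125 (l = (5*(-5))*(-5) = -25*(-5) = 125)
S(W) = 131/W (S(W) = 125/W + 6/W = 131/W)
(4*3)*S(-4) = (4*3)*(131/(-4)) = 12*(131*(-1/4)) = 12*(-131/4) = -393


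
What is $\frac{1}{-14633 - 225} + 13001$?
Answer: $\frac{193168857}{14858} \approx 13001.0$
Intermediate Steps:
$\frac{1}{-14633 - 225} + 13001 = \frac{1}{-14858} + 13001 = - \frac{1}{14858} + 13001 = \frac{193168857}{14858}$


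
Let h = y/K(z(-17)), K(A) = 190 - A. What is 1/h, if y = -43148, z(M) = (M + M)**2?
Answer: 3/134 ≈ 0.022388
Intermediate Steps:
z(M) = 4*M**2 (z(M) = (2*M)**2 = 4*M**2)
h = 134/3 (h = -43148/(190 - 4*(-17)**2) = -43148/(190 - 4*289) = -43148/(190 - 1*1156) = -43148/(190 - 1156) = -43148/(-966) = -43148*(-1/966) = 134/3 ≈ 44.667)
1/h = 1/(134/3) = 3/134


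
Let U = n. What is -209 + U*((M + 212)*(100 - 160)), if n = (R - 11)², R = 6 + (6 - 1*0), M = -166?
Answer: -2969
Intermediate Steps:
R = 12 (R = 6 + (6 + 0) = 6 + 6 = 12)
n = 1 (n = (12 - 11)² = 1² = 1)
U = 1
-209 + U*((M + 212)*(100 - 160)) = -209 + 1*((-166 + 212)*(100 - 160)) = -209 + 1*(46*(-60)) = -209 + 1*(-2760) = -209 - 2760 = -2969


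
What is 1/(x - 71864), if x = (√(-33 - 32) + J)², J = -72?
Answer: I/(-66745*I + 144*√65) ≈ -1.4978e-5 + 2.6053e-7*I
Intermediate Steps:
x = (-72 + I*√65)² (x = (√(-33 - 32) - 72)² = (√(-65) - 72)² = (I*√65 - 72)² = (-72 + I*√65)² ≈ 5119.0 - 1161.0*I)
1/(x - 71864) = 1/((72 - I*√65)² - 71864) = 1/(-71864 + (72 - I*√65)²)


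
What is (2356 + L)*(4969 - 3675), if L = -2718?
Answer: -468428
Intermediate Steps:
(2356 + L)*(4969 - 3675) = (2356 - 2718)*(4969 - 3675) = -362*1294 = -468428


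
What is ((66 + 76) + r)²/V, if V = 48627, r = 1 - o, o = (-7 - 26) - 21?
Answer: 38809/48627 ≈ 0.79810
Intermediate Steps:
o = -54 (o = -33 - 21 = -54)
r = 55 (r = 1 - 1*(-54) = 1 + 54 = 55)
((66 + 76) + r)²/V = ((66 + 76) + 55)²/48627 = (142 + 55)²*(1/48627) = 197²*(1/48627) = 38809*(1/48627) = 38809/48627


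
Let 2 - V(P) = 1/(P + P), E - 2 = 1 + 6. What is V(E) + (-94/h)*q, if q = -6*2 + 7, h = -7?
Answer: -8215/126 ≈ -65.198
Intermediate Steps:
E = 9 (E = 2 + (1 + 6) = 2 + 7 = 9)
q = -5 (q = -12 + 7 = -5)
V(P) = 2 - 1/(2*P) (V(P) = 2 - 1/(P + P) = 2 - 1/(2*P))
V(E) + (-94/h)*q = (2 - ½/9) - 94/(-7)*(-5) = (2 - ½*⅑) - 94*(-⅐)*(-5) = (2 - 1/18) + (94/7)*(-5) = 35/18 - 470/7 = -8215/126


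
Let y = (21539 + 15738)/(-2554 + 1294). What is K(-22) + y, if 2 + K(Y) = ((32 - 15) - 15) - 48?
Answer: -97757/1260 ≈ -77.585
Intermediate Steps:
K(Y) = -48 (K(Y) = -2 + (((32 - 15) - 15) - 48) = -2 + ((17 - 15) - 48) = -2 + (2 - 48) = -2 - 46 = -48)
y = -37277/1260 (y = 37277/(-1260) = 37277*(-1/1260) = -37277/1260 ≈ -29.585)
K(-22) + y = -48 - 37277/1260 = -97757/1260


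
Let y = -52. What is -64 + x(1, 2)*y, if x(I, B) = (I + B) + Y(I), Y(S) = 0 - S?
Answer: -168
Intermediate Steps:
Y(S) = -S
x(I, B) = B (x(I, B) = (I + B) - I = (B + I) - I = B)
-64 + x(1, 2)*y = -64 + 2*(-52) = -64 - 104 = -168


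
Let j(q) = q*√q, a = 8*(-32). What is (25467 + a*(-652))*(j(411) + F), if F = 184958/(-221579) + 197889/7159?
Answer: 8180711592911011/1586284061 + 79067769*√411 ≈ 1.6081e+9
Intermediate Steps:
a = -256
F = 42523932409/1586284061 (F = 184958*(-1/221579) + 197889*(1/7159) = -184958/221579 + 197889/7159 = 42523932409/1586284061 ≈ 26.807)
j(q) = q^(3/2)
(25467 + a*(-652))*(j(411) + F) = (25467 - 256*(-652))*(411^(3/2) + 42523932409/1586284061) = (25467 + 166912)*(411*√411 + 42523932409/1586284061) = 192379*(42523932409/1586284061 + 411*√411) = 8180711592911011/1586284061 + 79067769*√411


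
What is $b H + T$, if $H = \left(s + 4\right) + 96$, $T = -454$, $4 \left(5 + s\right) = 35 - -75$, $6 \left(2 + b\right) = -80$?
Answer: $- \frac{6997}{3} \approx -2332.3$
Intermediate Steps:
$b = - \frac{46}{3}$ ($b = -2 + \frac{1}{6} \left(-80\right) = -2 - \frac{40}{3} = - \frac{46}{3} \approx -15.333$)
$s = \frac{45}{2}$ ($s = -5 + \frac{35 - -75}{4} = -5 + \frac{35 + 75}{4} = -5 + \frac{1}{4} \cdot 110 = -5 + \frac{55}{2} = \frac{45}{2} \approx 22.5$)
$H = \frac{245}{2}$ ($H = \left(\frac{45}{2} + 4\right) + 96 = \frac{53}{2} + 96 = \frac{245}{2} \approx 122.5$)
$b H + T = \left(- \frac{46}{3}\right) \frac{245}{2} - 454 = - \frac{5635}{3} - 454 = - \frac{6997}{3}$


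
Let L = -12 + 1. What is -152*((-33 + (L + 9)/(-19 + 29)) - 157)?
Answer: 144552/5 ≈ 28910.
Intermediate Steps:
L = -11
-152*((-33 + (L + 9)/(-19 + 29)) - 157) = -152*((-33 + (-11 + 9)/(-19 + 29)) - 157) = -152*((-33 - 2/10) - 157) = -152*((-33 - 2*⅒) - 157) = -152*((-33 - ⅕) - 157) = -152*(-166/5 - 157) = -152*(-951/5) = 144552/5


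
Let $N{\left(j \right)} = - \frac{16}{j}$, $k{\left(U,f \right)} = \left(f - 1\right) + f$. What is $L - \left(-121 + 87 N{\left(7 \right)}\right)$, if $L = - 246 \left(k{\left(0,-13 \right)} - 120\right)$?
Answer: $\frac{255373}{7} \approx 36482.0$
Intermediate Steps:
$k{\left(U,f \right)} = -1 + 2 f$ ($k{\left(U,f \right)} = \left(-1 + f\right) + f = -1 + 2 f$)
$L = 36162$ ($L = - 246 \left(\left(-1 + 2 \left(-13\right)\right) - 120\right) = - 246 \left(\left(-1 - 26\right) - 120\right) = - 246 \left(-27 - 120\right) = \left(-246\right) \left(-147\right) = 36162$)
$L - \left(-121 + 87 N{\left(7 \right)}\right) = 36162 - \left(-121 + 87 \left(- \frac{16}{7}\right)\right) = 36162 - \left(-121 + 87 \left(\left(-16\right) \frac{1}{7}\right)\right) = 36162 + \left(121 - - \frac{1392}{7}\right) = 36162 + \left(121 + \frac{1392}{7}\right) = 36162 + \frac{2239}{7} = \frac{255373}{7}$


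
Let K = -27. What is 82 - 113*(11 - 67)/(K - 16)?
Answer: -2802/43 ≈ -65.163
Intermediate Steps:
82 - 113*(11 - 67)/(K - 16) = 82 - 113*(11 - 67)/(-27 - 16) = 82 - (-6328)/(-43) = 82 - (-6328)*(-1)/43 = 82 - 113*56/43 = 82 - 6328/43 = -2802/43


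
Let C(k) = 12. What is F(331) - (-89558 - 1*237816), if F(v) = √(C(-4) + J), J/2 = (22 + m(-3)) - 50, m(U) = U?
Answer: 327374 + 5*I*√2 ≈ 3.2737e+5 + 7.0711*I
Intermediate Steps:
J = -62 (J = 2*((22 - 3) - 50) = 2*(19 - 50) = 2*(-31) = -62)
F(v) = 5*I*√2 (F(v) = √(12 - 62) = √(-50) = 5*I*√2)
F(331) - (-89558 - 1*237816) = 5*I*√2 - (-89558 - 1*237816) = 5*I*√2 - (-89558 - 237816) = 5*I*√2 - 1*(-327374) = 5*I*√2 + 327374 = 327374 + 5*I*√2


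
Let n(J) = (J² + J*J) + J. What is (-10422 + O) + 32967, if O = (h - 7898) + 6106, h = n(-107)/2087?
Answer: 43334302/2087 ≈ 20764.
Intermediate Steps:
n(J) = J + 2*J² (n(J) = (J² + J²) + J = 2*J² + J = J + 2*J²)
h = 22791/2087 (h = -107*(1 + 2*(-107))/2087 = -107*(1 - 214)*(1/2087) = -107*(-213)*(1/2087) = 22791*(1/2087) = 22791/2087 ≈ 10.920)
O = -3717113/2087 (O = (22791/2087 - 7898) + 6106 = -16460335/2087 + 6106 = -3717113/2087 ≈ -1781.1)
(-10422 + O) + 32967 = (-10422 - 3717113/2087) + 32967 = -25467827/2087 + 32967 = 43334302/2087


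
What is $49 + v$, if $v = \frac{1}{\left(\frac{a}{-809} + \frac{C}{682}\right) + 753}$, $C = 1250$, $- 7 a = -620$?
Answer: $\frac{71416170329}{1457433454} \approx 49.001$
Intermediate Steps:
$a = \frac{620}{7}$ ($a = \left(- \frac{1}{7}\right) \left(-620\right) = \frac{620}{7} \approx 88.571$)
$v = \frac{1931083}{1457433454}$ ($v = \frac{1}{\left(\frac{620}{7 \left(-809\right)} + \frac{1250}{682}\right) + 753} = \frac{1}{\left(\frac{620}{7} \left(- \frac{1}{809}\right) + 1250 \cdot \frac{1}{682}\right) + 753} = \frac{1}{\left(- \frac{620}{5663} + \frac{625}{341}\right) + 753} = \frac{1}{\frac{3327955}{1931083} + 753} = \frac{1}{\frac{1457433454}{1931083}} = \frac{1931083}{1457433454} \approx 0.001325$)
$49 + v = 49 + \frac{1931083}{1457433454} = \frac{71416170329}{1457433454}$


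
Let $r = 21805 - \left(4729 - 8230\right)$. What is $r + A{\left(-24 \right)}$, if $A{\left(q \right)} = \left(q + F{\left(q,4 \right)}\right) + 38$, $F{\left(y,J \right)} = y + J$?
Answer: $25300$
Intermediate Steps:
$F{\left(y,J \right)} = J + y$
$A{\left(q \right)} = 42 + 2 q$ ($A{\left(q \right)} = \left(q + \left(4 + q\right)\right) + 38 = \left(4 + 2 q\right) + 38 = 42 + 2 q$)
$r = 25306$ ($r = 21805 - \left(4729 - 8230\right) = 21805 - -3501 = 21805 + 3501 = 25306$)
$r + A{\left(-24 \right)} = 25306 + \left(42 + 2 \left(-24\right)\right) = 25306 + \left(42 - 48\right) = 25306 - 6 = 25300$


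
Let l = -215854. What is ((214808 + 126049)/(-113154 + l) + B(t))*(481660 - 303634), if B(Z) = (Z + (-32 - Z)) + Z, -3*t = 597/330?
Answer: -54183398189411/9047720 ≈ -5.9886e+6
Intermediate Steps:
t = -199/330 ≈ -0.60303
B(Z) = -32 + Z
((214808 + 126049)/(-113154 + l) + B(t))*(481660 - 303634) = ((214808 + 126049)/(-113154 - 215854) + (-32 - 199/330))*(481660 - 303634) = (340857/(-329008) - 10759/330)*178026 = (340857*(-1/329008) - 10759/330)*178026 = (-340857/329008 - 10759/330)*178026 = -1826139941/54286320*178026 = -54183398189411/9047720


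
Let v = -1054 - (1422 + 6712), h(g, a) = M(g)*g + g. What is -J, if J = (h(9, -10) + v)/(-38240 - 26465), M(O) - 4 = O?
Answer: -9062/64705 ≈ -0.14005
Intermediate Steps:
M(O) = 4 + O
h(g, a) = g + g*(4 + g) (h(g, a) = (4 + g)*g + g = g*(4 + g) + g = g + g*(4 + g))
v = -9188 (v = -1054 - 1*8134 = -1054 - 8134 = -9188)
J = 9062/64705 (J = (9*(5 + 9) - 9188)/(-38240 - 26465) = (9*14 - 9188)/(-64705) = (126 - 9188)*(-1/64705) = -9062*(-1/64705) = 9062/64705 ≈ 0.14005)
-J = -1*9062/64705 = -9062/64705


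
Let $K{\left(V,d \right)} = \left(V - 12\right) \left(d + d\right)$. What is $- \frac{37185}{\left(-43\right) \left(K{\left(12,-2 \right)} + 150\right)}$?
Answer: $\frac{2479}{430} \approx 5.7651$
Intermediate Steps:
$K{\left(V,d \right)} = 2 d \left(-12 + V\right)$ ($K{\left(V,d \right)} = \left(-12 + V\right) 2 d = 2 d \left(-12 + V\right)$)
$- \frac{37185}{\left(-43\right) \left(K{\left(12,-2 \right)} + 150\right)} = - \frac{37185}{\left(-43\right) \left(2 \left(-2\right) \left(-12 + 12\right) + 150\right)} = - \frac{37185}{\left(-43\right) \left(2 \left(-2\right) 0 + 150\right)} = - \frac{37185}{\left(-43\right) \left(0 + 150\right)} = - \frac{37185}{\left(-43\right) 150} = - \frac{37185}{-6450} = \left(-37185\right) \left(- \frac{1}{6450}\right) = \frac{2479}{430}$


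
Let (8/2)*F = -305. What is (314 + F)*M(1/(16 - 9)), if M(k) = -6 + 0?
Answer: -2853/2 ≈ -1426.5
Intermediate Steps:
F = -305/4 (F = (¼)*(-305) = -305/4 ≈ -76.250)
M(k) = -6
(314 + F)*M(1/(16 - 9)) = (314 - 305/4)*(-6) = (951/4)*(-6) = -2853/2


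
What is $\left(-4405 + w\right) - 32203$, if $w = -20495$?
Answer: $-57103$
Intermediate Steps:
$\left(-4405 + w\right) - 32203 = \left(-4405 - 20495\right) - 32203 = -24900 - 32203 = -57103$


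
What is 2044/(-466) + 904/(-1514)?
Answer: -878970/176381 ≈ -4.9834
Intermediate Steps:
2044/(-466) + 904/(-1514) = 2044*(-1/466) + 904*(-1/1514) = -1022/233 - 452/757 = -878970/176381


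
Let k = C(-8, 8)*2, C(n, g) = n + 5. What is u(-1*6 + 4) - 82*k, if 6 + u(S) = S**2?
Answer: 490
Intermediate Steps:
C(n, g) = 5 + n
u(S) = -6 + S**2
k = -6 (k = (5 - 8)*2 = -3*2 = -6)
u(-1*6 + 4) - 82*k = (-6 + (-1*6 + 4)**2) - 82*(-6) = (-6 + (-6 + 4)**2) + 492 = (-6 + (-2)**2) + 492 = (-6 + 4) + 492 = -2 + 492 = 490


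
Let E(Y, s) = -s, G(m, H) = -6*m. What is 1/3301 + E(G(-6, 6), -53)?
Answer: 174954/3301 ≈ 53.000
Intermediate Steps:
1/3301 + E(G(-6, 6), -53) = 1/3301 - 1*(-53) = 1/3301 + 53 = 174954/3301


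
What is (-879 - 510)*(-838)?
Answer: 1163982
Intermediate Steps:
(-879 - 510)*(-838) = -1389*(-838) = 1163982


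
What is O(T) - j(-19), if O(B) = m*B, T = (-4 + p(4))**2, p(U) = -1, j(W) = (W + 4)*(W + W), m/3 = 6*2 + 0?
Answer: 330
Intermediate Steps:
m = 36 (m = 3*(6*2 + 0) = 3*(12 + 0) = 3*12 = 36)
j(W) = 2*W*(4 + W) (j(W) = (4 + W)*(2*W) = 2*W*(4 + W))
T = 25 (T = (-4 - 1)**2 = (-5)**2 = 25)
O(B) = 36*B
O(T) - j(-19) = 36*25 - 2*(-19)*(4 - 19) = 900 - 2*(-19)*(-15) = 900 - 1*570 = 900 - 570 = 330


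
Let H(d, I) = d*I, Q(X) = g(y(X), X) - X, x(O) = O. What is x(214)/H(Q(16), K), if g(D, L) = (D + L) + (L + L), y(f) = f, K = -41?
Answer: -107/984 ≈ -0.10874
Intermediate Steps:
g(D, L) = D + 3*L (g(D, L) = (D + L) + 2*L = D + 3*L)
Q(X) = 3*X (Q(X) = (X + 3*X) - X = 4*X - X = 3*X)
H(d, I) = I*d
x(214)/H(Q(16), K) = 214/((-123*16)) = 214/((-41*48)) = 214/(-1968) = 214*(-1/1968) = -107/984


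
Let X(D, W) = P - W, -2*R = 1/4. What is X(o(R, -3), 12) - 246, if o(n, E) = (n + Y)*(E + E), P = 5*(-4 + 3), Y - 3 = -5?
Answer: -263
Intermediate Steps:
Y = -2 (Y = 3 - 5 = -2)
P = -5 (P = 5*(-1) = -5)
R = -⅛ (R = -½/4 = -½*¼ = -⅛ ≈ -0.12500)
o(n, E) = 2*E*(-2 + n) (o(n, E) = (n - 2)*(E + E) = (-2 + n)*(2*E) = 2*E*(-2 + n))
X(D, W) = -5 - W
X(o(R, -3), 12) - 246 = (-5 - 1*12) - 246 = (-5 - 12) - 246 = -17 - 246 = -263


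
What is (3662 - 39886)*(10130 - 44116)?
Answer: 1231108864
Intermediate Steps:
(3662 - 39886)*(10130 - 44116) = -36224*(-33986) = 1231108864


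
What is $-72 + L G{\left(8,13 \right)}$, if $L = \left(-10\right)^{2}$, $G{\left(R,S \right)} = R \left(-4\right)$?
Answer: $-3272$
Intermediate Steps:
$G{\left(R,S \right)} = - 4 R$
$L = 100$
$-72 + L G{\left(8,13 \right)} = -72 + 100 \left(\left(-4\right) 8\right) = -72 + 100 \left(-32\right) = -72 - 3200 = -3272$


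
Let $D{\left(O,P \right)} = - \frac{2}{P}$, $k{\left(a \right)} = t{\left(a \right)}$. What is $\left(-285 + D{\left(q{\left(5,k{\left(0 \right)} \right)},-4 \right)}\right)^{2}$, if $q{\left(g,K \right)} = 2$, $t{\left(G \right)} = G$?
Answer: $\frac{323761}{4} \approx 80940.0$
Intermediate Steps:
$k{\left(a \right)} = a$
$\left(-285 + D{\left(q{\left(5,k{\left(0 \right)} \right)},-4 \right)}\right)^{2} = \left(-285 - \frac{2}{-4}\right)^{2} = \left(-285 - - \frac{1}{2}\right)^{2} = \left(-285 + \frac{1}{2}\right)^{2} = \left(- \frac{569}{2}\right)^{2} = \frac{323761}{4}$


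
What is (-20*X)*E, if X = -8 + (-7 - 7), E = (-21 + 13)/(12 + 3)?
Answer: -704/3 ≈ -234.67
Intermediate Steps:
E = -8/15 ≈ -0.53333
X = -22 (X = -8 - 14 = -22)
(-20*X)*E = -20*(-22)*(-8/15) = 440*(-8/15) = -704/3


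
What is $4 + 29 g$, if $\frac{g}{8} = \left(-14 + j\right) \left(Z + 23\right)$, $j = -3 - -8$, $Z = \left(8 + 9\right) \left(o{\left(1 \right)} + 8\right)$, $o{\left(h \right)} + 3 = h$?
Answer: $-260996$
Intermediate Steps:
$o{\left(h \right)} = -3 + h$
$Z = 102$ ($Z = \left(8 + 9\right) \left(\left(-3 + 1\right) + 8\right) = 17 \left(-2 + 8\right) = 17 \cdot 6 = 102$)
$j = 5$ ($j = -3 + 8 = 5$)
$g = -9000$ ($g = 8 \left(-14 + 5\right) \left(102 + 23\right) = 8 \left(\left(-9\right) 125\right) = 8 \left(-1125\right) = -9000$)
$4 + 29 g = 4 + 29 \left(-9000\right) = 4 - 261000 = -260996$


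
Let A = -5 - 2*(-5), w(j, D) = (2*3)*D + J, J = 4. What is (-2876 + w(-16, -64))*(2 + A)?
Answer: -22792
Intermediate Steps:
w(j, D) = 4 + 6*D (w(j, D) = (2*3)*D + 4 = 6*D + 4 = 4 + 6*D)
A = 5 (A = -5 + 10 = 5)
(-2876 + w(-16, -64))*(2 + A) = (-2876 + (4 + 6*(-64)))*(2 + 5) = (-2876 + (4 - 384))*7 = (-2876 - 380)*7 = -3256*7 = -22792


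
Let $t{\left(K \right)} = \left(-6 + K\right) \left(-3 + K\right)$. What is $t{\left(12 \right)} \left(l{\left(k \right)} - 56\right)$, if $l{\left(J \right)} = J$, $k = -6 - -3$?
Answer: $-3186$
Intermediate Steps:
$k = -3$ ($k = -6 + 3 = -3$)
$t{\left(12 \right)} \left(l{\left(k \right)} - 56\right) = \left(18 + 12^{2} - 108\right) \left(-3 - 56\right) = \left(18 + 144 - 108\right) \left(-59\right) = 54 \left(-59\right) = -3186$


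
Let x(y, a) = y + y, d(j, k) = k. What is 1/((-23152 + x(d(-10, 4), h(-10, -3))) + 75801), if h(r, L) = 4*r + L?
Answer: 1/52657 ≈ 1.8991e-5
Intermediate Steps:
h(r, L) = L + 4*r
x(y, a) = 2*y
1/((-23152 + x(d(-10, 4), h(-10, -3))) + 75801) = 1/((-23152 + 2*4) + 75801) = 1/((-23152 + 8) + 75801) = 1/(-23144 + 75801) = 1/52657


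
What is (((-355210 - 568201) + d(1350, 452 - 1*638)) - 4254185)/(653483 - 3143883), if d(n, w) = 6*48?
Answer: 1294327/622600 ≈ 2.0789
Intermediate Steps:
d(n, w) = 288
(((-355210 - 568201) + d(1350, 452 - 1*638)) - 4254185)/(653483 - 3143883) = (((-355210 - 568201) + 288) - 4254185)/(653483 - 3143883) = ((-923411 + 288) - 4254185)/(-2490400) = (-923123 - 4254185)*(-1/2490400) = -5177308*(-1/2490400) = 1294327/622600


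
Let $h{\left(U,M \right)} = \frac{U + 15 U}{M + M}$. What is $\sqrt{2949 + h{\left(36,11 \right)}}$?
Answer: $\frac{\sqrt{359997}}{11} \approx 54.545$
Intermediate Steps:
$h{\left(U,M \right)} = \frac{8 U}{M}$ ($h{\left(U,M \right)} = \frac{16 U}{2 M} = 16 U \frac{1}{2 M} = \frac{8 U}{M}$)
$\sqrt{2949 + h{\left(36,11 \right)}} = \sqrt{2949 + 8 \cdot 36 \cdot \frac{1}{11}} = \sqrt{2949 + \frac{288}{11}} = \sqrt{\frac{32727}{11}} = \frac{\sqrt{359997}}{11}$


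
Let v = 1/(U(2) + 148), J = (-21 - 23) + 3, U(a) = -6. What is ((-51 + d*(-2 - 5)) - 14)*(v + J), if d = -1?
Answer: 168809/71 ≈ 2377.6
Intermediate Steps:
J = -41 (J = -44 + 3 = -41)
v = 1/142 (v = 1/(-6 + 148) = 1/142 ≈ 0.0070423)
((-51 + d*(-2 - 5)) - 14)*(v + J) = ((-51 - (-2 - 5)) - 14)*(1/142 - 41) = ((-51 - 1*(-7)) - 14)*(-5821/142) = ((-51 + 7) - 14)*(-5821/142) = (-44 - 14)*(-5821/142) = -58*(-5821/142) = 168809/71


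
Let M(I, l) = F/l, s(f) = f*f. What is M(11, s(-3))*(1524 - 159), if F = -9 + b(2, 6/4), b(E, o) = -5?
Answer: -6370/3 ≈ -2123.3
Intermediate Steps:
s(f) = f²
F = -14 (F = -9 - 5 = -14)
M(I, l) = -14/l
M(11, s(-3))*(1524 - 159) = (-14/((-3)²))*(1524 - 159) = -14/9*1365 = -6370/3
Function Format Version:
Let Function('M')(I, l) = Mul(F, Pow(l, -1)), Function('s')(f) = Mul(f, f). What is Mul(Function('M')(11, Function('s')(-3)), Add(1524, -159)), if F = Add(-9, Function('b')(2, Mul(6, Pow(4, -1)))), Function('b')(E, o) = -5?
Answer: Rational(-6370, 3) ≈ -2123.3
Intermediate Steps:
Function('s')(f) = Pow(f, 2)
F = -14 (F = Add(-9, -5) = -14)
Function('M')(I, l) = Mul(-14, Pow(l, -1))
Mul(Function('M')(11, Function('s')(-3)), Add(1524, -159)) = Mul(Mul(-14, Pow(Pow(-3, 2), -1)), Add(1524, -159)) = Mul(Mul(-14, Pow(9, -1)), 1365) = Mul(Mul(-14, Rational(1, 9)), 1365) = Mul(Rational(-14, 9), 1365) = Rational(-6370, 3)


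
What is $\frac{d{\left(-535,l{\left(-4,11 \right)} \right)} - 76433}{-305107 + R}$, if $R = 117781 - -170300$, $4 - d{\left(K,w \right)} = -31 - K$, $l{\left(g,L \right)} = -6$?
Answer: $\frac{76933}{17026} \approx 4.5186$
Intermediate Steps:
$d{\left(K,w \right)} = 35 + K$ ($d{\left(K,w \right)} = 4 - \left(-31 - K\right) = 4 + \left(31 + K\right) = 35 + K$)
$R = 288081$ ($R = 117781 + 170300 = 288081$)
$\frac{d{\left(-535,l{\left(-4,11 \right)} \right)} - 76433}{-305107 + R} = \frac{\left(35 - 535\right) - 76433}{-305107 + 288081} = \frac{-500 - 76433}{-17026} = \left(-76933\right) \left(- \frac{1}{17026}\right) = \frac{76933}{17026}$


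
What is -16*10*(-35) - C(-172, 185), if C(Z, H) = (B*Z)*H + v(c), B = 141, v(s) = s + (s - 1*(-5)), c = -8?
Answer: 4492231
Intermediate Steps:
v(s) = 5 + 2*s (v(s) = s + (s + 5) = s + (5 + s) = 5 + 2*s)
C(Z, H) = -11 + 141*H*Z (C(Z, H) = (141*Z)*H + (5 + 2*(-8)) = 141*H*Z + (5 - 16) = 141*H*Z - 11 = -11 + 141*H*Z)
-16*10*(-35) - C(-172, 185) = -16*10*(-35) - (-11 + 141*185*(-172)) = -160*(-35) - (-11 - 4486620) = 5600 - 1*(-4486631) = 5600 + 4486631 = 4492231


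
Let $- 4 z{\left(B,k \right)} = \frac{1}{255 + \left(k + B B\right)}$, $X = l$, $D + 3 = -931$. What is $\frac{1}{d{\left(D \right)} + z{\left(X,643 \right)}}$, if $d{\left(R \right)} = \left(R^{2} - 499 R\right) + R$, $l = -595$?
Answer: $\frac{1419692}{1898821013695} \approx 7.4767 \cdot 10^{-7}$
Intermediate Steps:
$D = -934$ ($D = -3 - 931 = -934$)
$d{\left(R \right)} = R^{2} - 498 R$
$X = -595$
$z{\left(B,k \right)} = - \frac{1}{4 \left(255 + k + B^{2}\right)}$ ($z{\left(B,k \right)} = - \frac{1}{4 \left(255 + \left(k + B B\right)\right)} = - \frac{1}{4 \left(255 + \left(k + B^{2}\right)\right)} = - \frac{1}{4 \left(255 + k + B^{2}\right)}$)
$\frac{1}{d{\left(D \right)} + z{\left(X,643 \right)}} = \frac{1}{- 934 \left(-498 - 934\right) - \frac{1}{1020 + 4 \cdot 643 + 4 \left(-595\right)^{2}}} = \frac{1}{\left(-934\right) \left(-1432\right) - \frac{1}{1020 + 2572 + 4 \cdot 354025}} = \frac{1}{1337488 - \frac{1}{1020 + 2572 + 1416100}} = \frac{1}{1337488 - \frac{1}{1419692}} = \frac{1}{\frac{1898821013695}{1419692}} = \frac{1419692}{1898821013695}$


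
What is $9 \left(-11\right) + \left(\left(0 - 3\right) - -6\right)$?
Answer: $-96$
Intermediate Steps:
$9 \left(-11\right) + \left(\left(0 - 3\right) - -6\right) = -99 + \left(-3 + 6\right) = -99 + 3 = -96$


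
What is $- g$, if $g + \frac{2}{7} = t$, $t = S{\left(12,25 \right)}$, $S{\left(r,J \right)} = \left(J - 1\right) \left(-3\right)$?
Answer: $\frac{506}{7} \approx 72.286$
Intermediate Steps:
$S{\left(r,J \right)} = 3 - 3 J$ ($S{\left(r,J \right)} = \left(-1 + J\right) \left(-3\right) = 3 - 3 J$)
$t = -72$ ($t = 3 - 75 = -72$)
$g = - \frac{506}{7}$ ($g = - \frac{2}{7} - 72 = - \frac{506}{7} \approx -72.286$)
$- g = \left(-1\right) \left(- \frac{506}{7}\right) = \frac{506}{7}$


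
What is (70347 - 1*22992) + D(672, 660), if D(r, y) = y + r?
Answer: 48687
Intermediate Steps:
D(r, y) = r + y
(70347 - 1*22992) + D(672, 660) = (70347 - 1*22992) + (672 + 660) = (70347 - 22992) + 1332 = 47355 + 1332 = 48687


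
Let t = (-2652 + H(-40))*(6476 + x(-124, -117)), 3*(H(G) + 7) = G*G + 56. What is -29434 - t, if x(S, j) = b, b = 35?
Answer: 13689243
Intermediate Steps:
x(S, j) = 35
H(G) = 35/3 + G²/3 (H(G) = -7 + (G*G + 56)/3 = -7 + (G² + 56)/3 = -7 + (56 + G²)/3 = -7 + (56/3 + G²/3) = 35/3 + G²/3)
t = -13718677 (t = (-2652 + (35/3 + (⅓)*(-40)²))*(6476 + 35) = (-2652 + (35/3 + (⅓)*1600))*6511 = (-2652 + (35/3 + 1600/3))*6511 = (-2652 + 545)*6511 = -2107*6511 = -13718677)
-29434 - t = -29434 - 1*(-13718677) = -29434 + 13718677 = 13689243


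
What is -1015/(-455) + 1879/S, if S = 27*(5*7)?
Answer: 51832/12285 ≈ 4.2191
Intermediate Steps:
S = 945 (S = 27*35 = 945)
-1015/(-455) + 1879/S = -1015/(-455) + 1879/945 = -1015*(-1/455) + 1879*(1/945) = 29/13 + 1879/945 = 51832/12285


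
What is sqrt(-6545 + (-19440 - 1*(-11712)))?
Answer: I*sqrt(14273) ≈ 119.47*I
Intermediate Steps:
sqrt(-6545 + (-19440 - 1*(-11712))) = sqrt(-6545 + (-19440 + 11712)) = sqrt(-6545 - 7728) = sqrt(-14273) = I*sqrt(14273)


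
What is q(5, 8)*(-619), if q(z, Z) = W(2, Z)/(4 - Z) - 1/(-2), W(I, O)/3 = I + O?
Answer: 4333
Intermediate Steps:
W(I, O) = 3*I + 3*O (W(I, O) = 3*(I + O) = 3*I + 3*O)
q(z, Z) = ½ + (6 + 3*Z)/(4 - Z) (q(z, Z) = (3*2 + 3*Z)/(4 - Z) - 1/(-2) = (6 + 3*Z)/(4 - Z) - 1*(-½) = (6 + 3*Z)/(4 - Z) + ½ = ½ + (6 + 3*Z)/(4 - Z))
q(5, 8)*(-619) = ((-16 - 5*8)/(2*(-4 + 8)))*(-619) = ((½)*(-16 - 40)/4)*(-619) = ((½)*(¼)*(-56))*(-619) = -7*(-619) = 4333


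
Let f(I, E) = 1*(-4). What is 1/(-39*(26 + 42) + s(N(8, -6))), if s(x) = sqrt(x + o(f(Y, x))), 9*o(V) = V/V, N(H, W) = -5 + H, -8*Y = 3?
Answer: -5967/15824477 - 3*sqrt(7)/31648954 ≈ -0.00037732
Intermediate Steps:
Y = -3/8 (Y = -1/8*3 = -3/8 ≈ -0.37500)
f(I, E) = -4
o(V) = 1/9 (o(V) = (V/V)/9 = (1/9)*1 = 1/9)
s(x) = sqrt(1/9 + x) (s(x) = sqrt(x + 1/9) = sqrt(1/9 + x))
1/(-39*(26 + 42) + s(N(8, -6))) = 1/(-39*(26 + 42) + sqrt(1 + 9*(-5 + 8))/3) = 1/(-39*68 + sqrt(1 + 9*3)/3) = 1/(-2652 + sqrt(1 + 27)/3) = 1/(-2652 + sqrt(28)/3) = 1/(-2652 + (2*sqrt(7))/3) = 1/(-2652 + 2*sqrt(7)/3)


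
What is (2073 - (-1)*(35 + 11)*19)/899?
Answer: 2947/899 ≈ 3.2781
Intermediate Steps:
(2073 - (-1)*(35 + 11)*19)/899 = (2073 - (-1)*46*19)*(1/899) = (2073 - (-1)*874)*(1/899) = (2073 - 1*(-874))*(1/899) = (2073 + 874)*(1/899) = 2947*(1/899) = 2947/899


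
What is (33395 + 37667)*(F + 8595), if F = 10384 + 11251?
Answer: 2148204260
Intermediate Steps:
F = 21635
(33395 + 37667)*(F + 8595) = (33395 + 37667)*(21635 + 8595) = 71062*30230 = 2148204260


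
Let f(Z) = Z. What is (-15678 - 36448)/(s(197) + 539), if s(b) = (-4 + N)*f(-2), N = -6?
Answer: -52126/559 ≈ -93.249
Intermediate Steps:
s(b) = 20 (s(b) = (-4 - 6)*(-2) = -10*(-2) = 20)
(-15678 - 36448)/(s(197) + 539) = (-15678 - 36448)/(20 + 539) = -52126/559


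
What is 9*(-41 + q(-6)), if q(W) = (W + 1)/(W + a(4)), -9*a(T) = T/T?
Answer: -3978/11 ≈ -361.64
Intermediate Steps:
a(T) = -1/9 (a(T) = -T/(9*T) = -1/9*1 = -1/9)
q(W) = (1 + W)/(-1/9 + W) (q(W) = (W + 1)/(W - 1/9) = (1 + W)/(-1/9 + W))
9*(-41 + q(-6)) = 9*(-41 + 9*(1 - 6)/(-1 + 9*(-6))) = 9*(-41 + 9*(-5)/(-1 - 54)) = 9*(-41 + 9*(-5)/(-55)) = 9*(-41 + 9*(-1/55)*(-5)) = 9*(-41 + 9/11) = 9*(-442/11) = -3978/11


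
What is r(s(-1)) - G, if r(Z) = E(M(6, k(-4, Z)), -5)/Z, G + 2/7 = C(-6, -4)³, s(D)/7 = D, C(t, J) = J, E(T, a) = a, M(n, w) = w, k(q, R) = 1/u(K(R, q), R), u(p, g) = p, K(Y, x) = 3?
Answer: 65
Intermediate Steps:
k(q, R) = ⅓ (k(q, R) = 1/3 = ⅓)
s(D) = 7*D
G = -450/7 (G = -2/7 + (-4)³ = -2/7 - 64 = -450/7 ≈ -64.286)
r(Z) = -5/Z
r(s(-1)) - G = -5/(7*(-1)) - 1*(-450/7) = -5/(-7) + 450/7 = -5*(-⅐) + 450/7 = 5/7 + 450/7 = 65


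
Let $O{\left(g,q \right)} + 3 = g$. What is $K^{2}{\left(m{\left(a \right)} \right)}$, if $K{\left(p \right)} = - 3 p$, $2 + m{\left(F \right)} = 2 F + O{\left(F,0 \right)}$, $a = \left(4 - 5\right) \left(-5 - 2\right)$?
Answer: $2304$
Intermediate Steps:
$a = 7$ ($a = \left(-1\right) \left(-7\right) = 7$)
$O{\left(g,q \right)} = -3 + g$
$m{\left(F \right)} = -5 + 3 F$ ($m{\left(F \right)} = -2 + \left(2 F + \left(-3 + F\right)\right) = -2 + \left(-3 + 3 F\right) = -5 + 3 F$)
$K^{2}{\left(m{\left(a \right)} \right)} = \left(- 3 \left(-5 + 3 \cdot 7\right)\right)^{2} = \left(- 3 \left(-5 + 21\right)\right)^{2} = \left(\left(-3\right) 16\right)^{2} = \left(-48\right)^{2} = 2304$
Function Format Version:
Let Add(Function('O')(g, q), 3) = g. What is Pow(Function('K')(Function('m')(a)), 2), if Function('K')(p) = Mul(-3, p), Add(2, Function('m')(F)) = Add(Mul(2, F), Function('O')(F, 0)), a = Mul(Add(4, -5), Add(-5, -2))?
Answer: 2304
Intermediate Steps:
a = 7 (a = Mul(-1, -7) = 7)
Function('O')(g, q) = Add(-3, g)
Function('m')(F) = Add(-5, Mul(3, F)) (Function('m')(F) = Add(-2, Add(Mul(2, F), Add(-3, F))) = Add(-2, Add(-3, Mul(3, F))) = Add(-5, Mul(3, F)))
Pow(Function('K')(Function('m')(a)), 2) = Pow(Mul(-3, Add(-5, Mul(3, 7))), 2) = Pow(Mul(-3, Add(-5, 21)), 2) = Pow(Mul(-3, 16), 2) = Pow(-48, 2) = 2304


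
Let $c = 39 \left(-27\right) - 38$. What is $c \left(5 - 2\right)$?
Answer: $-3273$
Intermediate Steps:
$c = -1091$ ($c = -1053 - 38 = -1091$)
$c \left(5 - 2\right) = - 1091 \left(5 - 2\right) = \left(-1091\right) 3 = -3273$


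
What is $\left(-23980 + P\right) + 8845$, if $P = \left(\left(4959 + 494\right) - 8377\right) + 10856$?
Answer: $-7203$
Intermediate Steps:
$P = 7932$ ($P = \left(5453 - 8377\right) + 10856 = -2924 + 10856 = 7932$)
$\left(-23980 + P\right) + 8845 = \left(-23980 + 7932\right) + 8845 = -16048 + 8845 = -7203$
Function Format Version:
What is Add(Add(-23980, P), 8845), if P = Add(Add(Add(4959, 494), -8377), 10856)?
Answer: -7203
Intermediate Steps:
P = 7932 (P = Add(Add(5453, -8377), 10856) = Add(-2924, 10856) = 7932)
Add(Add(-23980, P), 8845) = Add(Add(-23980, 7932), 8845) = Add(-16048, 8845) = -7203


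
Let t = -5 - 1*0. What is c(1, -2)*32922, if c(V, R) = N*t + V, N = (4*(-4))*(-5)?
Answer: -13135878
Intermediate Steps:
t = -5 (t = -5 + 0 = -5)
N = 80 (N = -16*(-5) = 80)
c(V, R) = -400 + V (c(V, R) = 80*(-5) + V = -400 + V)
c(1, -2)*32922 = (-400 + 1)*32922 = -399*32922 = -13135878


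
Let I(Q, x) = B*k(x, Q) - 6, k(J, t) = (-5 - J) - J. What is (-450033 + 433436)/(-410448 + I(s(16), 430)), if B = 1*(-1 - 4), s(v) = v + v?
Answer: 16597/406129 ≈ 0.040866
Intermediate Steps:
s(v) = 2*v
k(J, t) = -5 - 2*J
B = -5 (B = 1*(-5) = -5)
I(Q, x) = 19 + 10*x (I(Q, x) = -5*(-5 - 2*x) - 6 = (25 + 10*x) - 6 = 19 + 10*x)
(-450033 + 433436)/(-410448 + I(s(16), 430)) = (-450033 + 433436)/(-410448 + (19 + 10*430)) = -16597/(-410448 + (19 + 4300)) = -16597/(-410448 + 4319) = -16597/(-406129) = -16597*(-1/406129) = 16597/406129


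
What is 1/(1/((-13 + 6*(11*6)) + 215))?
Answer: 598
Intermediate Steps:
1/(1/((-13 + 6*(11*6)) + 215)) = 1/(1/((-13 + 6*66) + 215)) = 1/(1/((-13 + 396) + 215)) = 1/(1/(383 + 215)) = 1/(1/598) = 598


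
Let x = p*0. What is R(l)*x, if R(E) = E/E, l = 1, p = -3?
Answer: 0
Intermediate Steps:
R(E) = 1
x = 0 (x = -3*0 = 0)
R(l)*x = 1*0 = 0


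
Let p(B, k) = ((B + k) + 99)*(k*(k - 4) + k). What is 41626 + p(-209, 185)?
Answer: 2566876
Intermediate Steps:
p(B, k) = (k + k*(-4 + k))*(99 + B + k) (p(B, k) = (99 + B + k)*(k*(-4 + k) + k) = (99 + B + k)*(k + k*(-4 + k)) = (k + k*(-4 + k))*(99 + B + k))
41626 + p(-209, 185) = 41626 + 185*(-297 + 185² - 3*(-209) + 96*185 - 209*185) = 41626 + 185*(-297 + 34225 + 627 + 17760 - 38665) = 41626 + 185*13650 = 41626 + 2525250 = 2566876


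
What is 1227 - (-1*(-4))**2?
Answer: 1211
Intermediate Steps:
1227 - (-1*(-4))**2 = 1227 - 1*4**2 = 1227 - 1*16 = 1227 - 16 = 1211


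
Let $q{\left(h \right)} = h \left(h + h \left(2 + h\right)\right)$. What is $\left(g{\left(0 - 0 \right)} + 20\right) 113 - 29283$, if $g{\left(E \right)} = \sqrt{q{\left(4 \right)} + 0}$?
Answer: $-27023 + 452 \sqrt{7} \approx -25827.0$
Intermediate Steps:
$g{\left(E \right)} = 4 \sqrt{7}$ ($g{\left(E \right)} = \sqrt{4^{2} \left(3 + 4\right) + 0} = \sqrt{16 \cdot 7 + 0} = \sqrt{112 + 0} = \sqrt{112} = 4 \sqrt{7}$)
$\left(g{\left(0 - 0 \right)} + 20\right) 113 - 29283 = \left(4 \sqrt{7} + 20\right) 113 - 29283 = \left(20 + 4 \sqrt{7}\right) 113 - 29283 = \left(2260 + 452 \sqrt{7}\right) - 29283 = -27023 + 452 \sqrt{7}$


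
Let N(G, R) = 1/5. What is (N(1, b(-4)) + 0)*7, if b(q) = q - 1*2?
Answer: 7/5 ≈ 1.4000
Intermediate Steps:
b(q) = -2 + q (b(q) = q - 2 = -2 + q)
N(G, R) = ⅕ (N(G, R) = 1*(⅕) = ⅕)
(N(1, b(-4)) + 0)*7 = (⅕ + 0)*7 = (⅕)*7 = 7/5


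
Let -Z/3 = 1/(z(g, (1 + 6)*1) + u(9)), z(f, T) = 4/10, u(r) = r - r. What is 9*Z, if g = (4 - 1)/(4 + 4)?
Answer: -135/2 ≈ -67.500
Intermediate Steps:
u(r) = 0
g = 3/8 ≈ 0.37500
z(f, T) = ⅖ (z(f, T) = 4*(⅒) = ⅖)
Z = -15/2 (Z = -3/(⅖ + 0) = -3/⅖ = -3*5/2 = -15/2 ≈ -7.5000)
9*Z = 9*(-15/2) = -135/2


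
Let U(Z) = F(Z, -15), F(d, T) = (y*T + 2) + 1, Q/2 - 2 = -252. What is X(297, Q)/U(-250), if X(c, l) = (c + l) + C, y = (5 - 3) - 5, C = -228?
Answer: -431/48 ≈ -8.9792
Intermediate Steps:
Q = -500 (Q = 4 + 2*(-252) = 4 - 504 = -500)
y = -3 (y = 2 - 5 = -3)
X(c, l) = -228 + c + l (X(c, l) = (c + l) - 228 = -228 + c + l)
F(d, T) = 3 - 3*T (F(d, T) = (-3*T + 2) + 1 = (2 - 3*T) + 1 = 3 - 3*T)
U(Z) = 48 (U(Z) = 3 - 3*(-15) = 3 + 45 = 48)
X(297, Q)/U(-250) = (-228 + 297 - 500)/48 = -431*1/48 = -431/48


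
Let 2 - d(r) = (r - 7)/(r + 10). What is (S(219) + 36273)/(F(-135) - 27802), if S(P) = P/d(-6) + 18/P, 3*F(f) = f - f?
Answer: -18556861/14206822 ≈ -1.3062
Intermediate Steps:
F(f) = 0 (F(f) = (f - f)/3 = (⅓)*0 = 0)
d(r) = 2 - (-7 + r)/(10 + r) (d(r) = 2 - (r - 7)/(r + 10) = 2 - (-7 + r)/(10 + r))
S(P) = 18/P + 4*P/21 (S(P) = P/(((27 - 6)/(10 - 6))) + 18/P = P/((21/4)) + 18/P = P/(((¼)*21)) + 18/P = P/(21/4) + 18/P = P*(4/21) + 18/P = 4*P/21 + 18/P = 18/P + 4*P/21)
(S(219) + 36273)/(F(-135) - 27802) = ((18/219 + (4/21)*219) + 36273)/(0 - 27802) = ((18*(1/219) + 292/7) + 36273)/(-27802) = ((6/73 + 292/7) + 36273)*(-1/27802) = (21358/511 + 36273)*(-1/27802) = (18556861/511)*(-1/27802) = -18556861/14206822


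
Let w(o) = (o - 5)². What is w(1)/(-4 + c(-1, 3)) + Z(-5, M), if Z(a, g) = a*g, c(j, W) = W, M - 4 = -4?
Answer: -16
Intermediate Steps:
M = 0 (M = 4 - 4 = 0)
w(o) = (-5 + o)²
w(1)/(-4 + c(-1, 3)) + Z(-5, M) = (-5 + 1)²/(-4 + 3) - 5*0 = (-4)²/(-1) + 0 = 16*(-1) + 0 = -16 + 0 = -16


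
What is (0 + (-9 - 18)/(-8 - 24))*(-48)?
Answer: -81/2 ≈ -40.500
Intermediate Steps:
(0 + (-9 - 18)/(-8 - 24))*(-48) = (0 - 27/(-32))*(-48) = (0 - 27*(-1/32))*(-48) = (0 + 27/32)*(-48) = (27/32)*(-48) = -81/2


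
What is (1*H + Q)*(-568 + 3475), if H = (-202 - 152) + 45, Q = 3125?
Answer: 8186112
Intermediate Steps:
H = -309 (H = -354 + 45 = -309)
(1*H + Q)*(-568 + 3475) = (1*(-309) + 3125)*(-568 + 3475) = (-309 + 3125)*2907 = 2816*2907 = 8186112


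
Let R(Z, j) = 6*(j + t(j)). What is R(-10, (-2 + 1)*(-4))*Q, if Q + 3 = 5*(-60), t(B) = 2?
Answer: -10908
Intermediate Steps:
Q = -303 (Q = -3 + 5*(-60) = -3 - 300 = -303)
R(Z, j) = 12 + 6*j (R(Z, j) = 6*(j + 2) = 6*(2 + j) = 12 + 6*j)
R(-10, (-2 + 1)*(-4))*Q = (12 + 6*((-2 + 1)*(-4)))*(-303) = (12 + 6*(-1*(-4)))*(-303) = (12 + 6*4)*(-303) = (12 + 24)*(-303) = 36*(-303) = -10908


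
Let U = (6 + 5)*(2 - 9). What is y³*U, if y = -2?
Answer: 616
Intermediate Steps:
U = -77 (U = 11*(-7) = -77)
y³*U = (-2)³*(-77) = -8*(-77) = 616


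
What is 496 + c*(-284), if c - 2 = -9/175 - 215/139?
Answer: 9289384/24325 ≈ 381.89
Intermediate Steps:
c = 9774/24325 (c = 2 + (-9/175 - 215/139) = 2 - 38876/24325 = 9774/24325 ≈ 0.40181)
496 + c*(-284) = 496 + (9774/24325)*(-284) = 496 - 2775816/24325 = 9289384/24325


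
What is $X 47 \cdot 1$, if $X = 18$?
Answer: $846$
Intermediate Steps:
$X 47 \cdot 1 = 18 \cdot 47 \cdot 1 = 846 \cdot 1 = 846$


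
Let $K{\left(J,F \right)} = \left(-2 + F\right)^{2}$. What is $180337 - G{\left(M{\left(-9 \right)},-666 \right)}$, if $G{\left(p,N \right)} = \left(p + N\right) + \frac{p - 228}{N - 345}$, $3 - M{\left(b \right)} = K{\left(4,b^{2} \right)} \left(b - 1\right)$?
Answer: $\frac{119956675}{1011} \approx 1.1865 \cdot 10^{5}$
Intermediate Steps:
$M{\left(b \right)} = 3 - \left(-2 + b^{2}\right)^{2} \left(-1 + b\right)$ ($M{\left(b \right)} = 3 - \left(-2 + b^{2}\right)^{2} \left(b - 1\right) = 3 - \left(-2 + b^{2}\right)^{2} \left(-1 + b\right)$)
$G{\left(p,N \right)} = N + p + \frac{-228 + p}{-345 + N}$ ($G{\left(p,N \right)} = \left(N + p\right) + \frac{-228 + p}{-345 + N} = N + p + \frac{-228 + p}{-345 + N}$)
$180337 - G{\left(M{\left(-9 \right)},-666 \right)} = 180337 - \frac{-228 + \left(-666\right)^{2} - -229770 - 344 \left(3 + \left(-2 + \left(-9\right)^{2}\right)^{2} - - 9 \left(-2 + \left(-9\right)^{2}\right)^{2}\right) - 666 \left(3 + \left(-2 + \left(-9\right)^{2}\right)^{2} - - 9 \left(-2 + \left(-9\right)^{2}\right)^{2}\right)}{-345 - 666} = 180337 - \frac{-228 + 443556 + 229770 - 344 \left(3 + \left(-2 + 81\right)^{2} - - 9 \left(-2 + 81\right)^{2}\right) - 666 \left(3 + \left(-2 + 81\right)^{2} - - 9 \left(-2 + 81\right)^{2}\right)}{-1011} = 180337 - - \frac{-228 + 443556 + 229770 - 344 \left(3 + 79^{2} - - 9 \cdot 79^{2}\right) - 666 \left(3 + 79^{2} - - 9 \cdot 79^{2}\right)}{1011} = 180337 - - \frac{-228 + 443556 + 229770 - 344 \left(3 + 6241 - \left(-9\right) 6241\right) - 666 \left(3 + 6241 - \left(-9\right) 6241\right)}{1011} = 180337 - - \frac{-228 + 443556 + 229770 - 344 \left(3 + 6241 + 56169\right) - 666 \left(3 + 6241 + 56169\right)}{1011} = 180337 - - \frac{-228 + 443556 + 229770 - 21470072 - 41567058}{1011} = 180337 - \left(- \frac{1}{1011}\right) \left(-62364032\right) = 180337 - \frac{62364032}{1011} = \frac{119956675}{1011}$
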